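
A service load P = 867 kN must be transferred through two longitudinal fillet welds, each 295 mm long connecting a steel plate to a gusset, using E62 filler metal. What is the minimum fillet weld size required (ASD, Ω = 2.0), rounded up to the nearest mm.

E62XX → F_EXX = 620 MPa.
Total weld length L = 590 mm.
Required throat t_e = P × Ω / (0.6 F_EXX × L) = 867 × 2.0 / (0.6 × 620 × 590 × 10⁻³) = 7.9 mm.
Required leg w = t_e / 0.707 = 11.17 mm → use 12 mm.

w = 12 mm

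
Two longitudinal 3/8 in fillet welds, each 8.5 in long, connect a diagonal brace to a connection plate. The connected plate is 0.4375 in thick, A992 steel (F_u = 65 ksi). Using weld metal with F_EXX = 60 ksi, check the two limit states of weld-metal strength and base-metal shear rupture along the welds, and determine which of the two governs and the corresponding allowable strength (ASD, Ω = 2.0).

t_e = 0.707 × 0.375 = 0.2651 in; L = 17 in.
Weld metal: R_n/Ω = (1/2.0) × 0.6 × 60 × 0.2651 × 17 = 81.13 kip.
Base metal (shear rupture): R_n/Ω = (1/2.0) × 0.6 × 65 × 0.4375 × 17 = 145 kip.
Governing: weld metal.

R_n/Ω ≈ 81.1 kip (weld metal governs)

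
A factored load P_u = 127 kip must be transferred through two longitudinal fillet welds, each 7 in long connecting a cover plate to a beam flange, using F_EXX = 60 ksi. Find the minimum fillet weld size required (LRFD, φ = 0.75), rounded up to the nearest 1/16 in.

w = 1/2 in

Total weld length L = 14 in.
Required throat t_e = P_u / (φ × 0.6 F_EXX × L) = 127 / (0.75 × 0.6 × 60 × 14) = 0.336 in.
Required leg w = t_e / 0.707 = 0.4752 in → use 1/2 in.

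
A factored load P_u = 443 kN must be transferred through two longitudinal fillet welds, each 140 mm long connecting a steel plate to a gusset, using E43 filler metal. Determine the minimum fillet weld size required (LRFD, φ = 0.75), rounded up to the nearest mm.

E43XX → F_EXX = 430 MPa.
Total weld length L = 280 mm.
Required throat t_e = P_u / (φ × 0.6 F_EXX × L) = 443 / (0.75 × 0.6 × 430 × 280 × 10⁻³) = 8.176 mm.
Required leg w = t_e / 0.707 = 11.56 mm → use 12 mm.

w = 12 mm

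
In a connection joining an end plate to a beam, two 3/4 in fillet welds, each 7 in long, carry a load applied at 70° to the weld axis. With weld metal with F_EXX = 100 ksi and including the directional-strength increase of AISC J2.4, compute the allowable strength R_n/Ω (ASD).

t_e = 0.707 × 0.75 = 0.5302 in; A_we = 0.5302 × 14 = 7.423 in².
Directional factor: 1.0 + 0.5 sin^1.5(70°) = 1.455.
F_nw = 0.6 × 100 × 1.455 = 87.33 ksi.
R_n/Ω = (87.33 × 7.423) / 2.0 = 324.1 kip.

R_n/Ω ≈ 324 kip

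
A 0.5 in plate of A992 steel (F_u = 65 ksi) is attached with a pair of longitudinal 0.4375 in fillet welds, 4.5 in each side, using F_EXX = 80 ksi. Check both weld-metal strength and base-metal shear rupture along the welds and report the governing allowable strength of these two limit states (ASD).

R_n/Ω ≈ 66.8 kip (weld metal governs)

t_e = 0.707 × 0.4375 = 0.3093 in; L = 9 in.
Weld metal: R_n/Ω = (1/2.0) × 0.6 × 80 × 0.3093 × 9 = 66.81 kip.
Base metal (shear rupture): R_n/Ω = (1/2.0) × 0.6 × 65 × 0.5 × 9 = 87.75 kip.
Governing: weld metal.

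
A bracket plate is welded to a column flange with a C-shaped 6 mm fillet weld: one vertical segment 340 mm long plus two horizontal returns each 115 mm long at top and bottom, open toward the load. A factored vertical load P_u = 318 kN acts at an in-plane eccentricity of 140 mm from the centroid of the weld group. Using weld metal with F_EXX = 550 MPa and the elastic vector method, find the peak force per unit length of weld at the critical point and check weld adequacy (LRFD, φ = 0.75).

f_max ≈ 1180 N/mm; NOT adequate

Total weld length L_w = 570 mm. Treat welds as unit-width lines.
Centroid: x̄ = 2×115×57.5 / 570 = 23.2 mm from the vertical weld.
Polar moment about centroid: J = I_x + I_y = [340³/12 + 2×115×170²] + [340×23.2² + 2(115³/12 + 115×34.3²)] = 10630000 mm³.
Direct shear f_v = P/L_w = 318×10³ / 570 = 557.9 N/mm (vertical).
Torsion M = P·e = 318×10³ × 140 = 44520000 N·mm.
Critical point at (x, y) = (91.8, 170) from centroid. f_tx = M·y/J = 712 N/mm; f_ty = M·x/J = 384.5 N/mm.
Resultant f_max = √[f_tx² + (f_v + f_ty)²] = √[712² + (557.9 + 384.5)²] = 1181 N/mm.
Capacity per unit length: φr_n = 0.75 × 0.6 × 550 × (0.707 × 6) = 1050 N/mm.
1181 > 1050 → NOT adequate.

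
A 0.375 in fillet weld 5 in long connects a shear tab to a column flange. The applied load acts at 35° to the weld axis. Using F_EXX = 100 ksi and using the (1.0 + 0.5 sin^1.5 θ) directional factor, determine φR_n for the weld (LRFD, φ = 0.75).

t_e = 0.707 × 0.375 = 0.2651 in; A_we = 0.2651 × 5 = 1.326 in².
Directional factor: 1.0 + 0.5 sin^1.5(35°) = 1.217.
F_nw = 0.6 × 100 × 1.217 = 73.03 ksi.
φR_n = 0.75 × 73.03 × 1.326 = 72.61 kips.

φR_n ≈ 72.6 kips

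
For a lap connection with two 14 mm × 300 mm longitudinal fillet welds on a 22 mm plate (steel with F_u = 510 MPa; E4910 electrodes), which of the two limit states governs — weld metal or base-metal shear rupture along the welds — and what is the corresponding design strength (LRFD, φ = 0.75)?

E49XX → F_EXX = 490 MPa.
t_e = 0.707 × 14 = 9.898 mm; L = 600 mm.
Weld metal: φR_n = 0.75 × 0.6 × 490 × 9.898 × 600 × 10⁻³ = 1310 kN.
Base metal (shear rupture): φR_n = 0.75 × 0.6 × 510 × 22 × 600 × 10⁻³ = 3029 kN.
Governing: weld metal.

φR_n ≈ 1310 kN (weld metal governs)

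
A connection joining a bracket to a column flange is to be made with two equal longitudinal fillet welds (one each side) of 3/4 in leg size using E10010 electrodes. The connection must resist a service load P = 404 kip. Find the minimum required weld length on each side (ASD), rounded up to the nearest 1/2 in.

E100XX → F_EXX = 100 ksi.
Throat t_e = 0.707 × 0.75 = 0.5302 in.
r_n/Ω = (0.6 × 100 × 0.5302) / 2.0 = 15.91 kip/in.
L_req = P / (r_n/Ω) = 404 / 15.91 = 25.4 in total.
Per side: 25.4 / 2 = 12.7 in.
Round up → use L = 13 in on each side.

L = 13 in on each side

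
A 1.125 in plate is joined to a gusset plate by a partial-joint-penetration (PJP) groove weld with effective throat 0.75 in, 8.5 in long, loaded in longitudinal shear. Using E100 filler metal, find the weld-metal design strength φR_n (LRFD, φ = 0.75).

φR_n ≈ 287 kips

E100XX → F_EXX = 100 ksi.
Effective throat (given) t_e = 0.75 in.
A_we = 0.75 × 8.5 = 6.375 in².
F_nw = 0.6 F_EXX = 60 ksi.
φR_n = 0.75 × 60 × 6.375 = 286.9 kips.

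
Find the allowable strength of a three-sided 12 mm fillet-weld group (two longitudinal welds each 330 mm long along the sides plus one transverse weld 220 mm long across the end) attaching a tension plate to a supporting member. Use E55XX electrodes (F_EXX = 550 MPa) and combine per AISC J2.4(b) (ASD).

R_n/Ω ≈ 1250 kN

t_e = 0.707 × 12 = 8.484 mm.
R_nwl = 0.6 × 550 × 8.484 × 660 × 10⁻³ = 1848 kN (longitudinal, 2 welds).
R_nwt = 0.6 × 550 × 8.484 × 220 × 10⁻³ = 615.9 kN (transverse, base value).
(i) R_nwl + R_nwt = 2464 kN; (ii) 0.85 R_nwl + 1.5 R_nwt = 2495 kN.
R_n = max = 2495 kN [governs: (ii)]; R_n/Ω = 1247 kN.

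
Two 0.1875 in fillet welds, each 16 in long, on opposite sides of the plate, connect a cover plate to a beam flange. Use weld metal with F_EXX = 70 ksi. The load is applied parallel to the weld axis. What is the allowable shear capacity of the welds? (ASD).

R_n/Ω ≈ 89.1 kip

Effective throat t_e = 0.707 × 0.1875 = 0.1326 in.
Total length L = 32 in; A_we = 0.1326 × 32 = 4.242 in².
F_nw = 0.6 F_EXX = 0.6 × 70 = 42 ksi.
R_n = 42 × 4.242 = 178.2 kip; R_n/Ω = 178.2/2.0 = 89.08 kip.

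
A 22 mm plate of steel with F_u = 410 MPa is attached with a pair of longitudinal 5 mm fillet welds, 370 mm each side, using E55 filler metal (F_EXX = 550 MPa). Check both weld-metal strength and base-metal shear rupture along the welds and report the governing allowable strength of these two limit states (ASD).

t_e = 0.707 × 5 = 3.535 mm; L = 740 mm.
Weld metal: R_n/Ω = (1/2.0) × 0.6 × 550 × 3.535 × 740 × 10⁻³ = 431.6 kN.
Base metal (shear rupture): R_n/Ω = (1/2.0) × 0.6 × 410 × 22 × 740 × 10⁻³ = 2002 kN.
Governing: weld metal.

R_n/Ω ≈ 432 kN (weld metal governs)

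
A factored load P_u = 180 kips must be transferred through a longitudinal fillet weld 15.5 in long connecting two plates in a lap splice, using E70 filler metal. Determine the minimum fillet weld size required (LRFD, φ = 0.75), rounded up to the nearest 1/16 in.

w = 9/16 in

E70XX → F_EXX = 70 ksi.
Total weld length L = 15.5 in.
Required throat t_e = P_u / (φ × 0.6 F_EXX × L) = 180 / (0.75 × 0.6 × 70 × 15.5) = 0.3687 in.
Required leg w = t_e / 0.707 = 0.5214 in → use 9/16 in.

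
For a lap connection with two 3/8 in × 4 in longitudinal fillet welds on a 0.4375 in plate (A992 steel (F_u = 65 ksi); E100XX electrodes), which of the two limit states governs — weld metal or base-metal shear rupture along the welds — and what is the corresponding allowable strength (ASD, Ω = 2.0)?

E100XX → F_EXX = 100 ksi.
t_e = 0.707 × 0.375 = 0.2651 in; L = 8 in.
Weld metal: R_n/Ω = (1/2.0) × 0.6 × 100 × 0.2651 × 8 = 63.63 kip.
Base metal (shear rupture): R_n/Ω = (1/2.0) × 0.6 × 65 × 0.4375 × 8 = 68.25 kip.
Governing: weld metal.

R_n/Ω ≈ 63.6 kip (weld metal governs)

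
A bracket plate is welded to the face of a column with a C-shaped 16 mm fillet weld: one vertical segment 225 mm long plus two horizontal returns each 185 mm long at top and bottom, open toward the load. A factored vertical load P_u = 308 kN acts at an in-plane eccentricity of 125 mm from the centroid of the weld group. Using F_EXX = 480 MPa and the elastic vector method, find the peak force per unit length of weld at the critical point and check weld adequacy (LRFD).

Total weld length L_w = 595 mm. Treat welds as unit-width lines.
Centroid: x̄ = 2×185×92.5 / 595 = 57.52 mm from the vertical weld.
Polar moment about centroid: J = I_x + I_y = [225³/12 + 2×185×112.5²] + [225×57.52² + 2(185³/12 + 185×34.98²)] = 7884000 mm³.
Direct shear f_v = P/L_w = 308×10³ / 595 = 517.6 N/mm (vertical).
Torsion M = P·e = 308×10³ × 125 = 38500000 N·mm.
Critical point at (x, y) = (127.5, 112.5) from centroid. f_tx = M·y/J = 549.3 N/mm; f_ty = M·x/J = 622.5 N/mm.
Resultant f_max = √[f_tx² + (f_v + f_ty)²] = √[549.3² + (517.6 + 622.5)²] = 1266 N/mm.
Capacity per unit length: φr_n = 0.75 × 0.6 × 480 × (0.707 × 16) = 2443 N/mm.
1266 ≤ 2443 → adequate.

f_max ≈ 1270 N/mm; adequate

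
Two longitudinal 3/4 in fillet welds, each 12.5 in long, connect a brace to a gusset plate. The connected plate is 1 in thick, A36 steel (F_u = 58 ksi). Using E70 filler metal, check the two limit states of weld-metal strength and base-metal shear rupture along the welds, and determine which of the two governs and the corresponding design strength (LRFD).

E70XX → F_EXX = 70 ksi.
t_e = 0.707 × 0.75 = 0.5302 in; L = 25 in.
Weld metal: φR_n = 0.75 × 0.6 × 70 × 0.5302 × 25 = 417.6 kips.
Base metal (shear rupture): φR_n = 0.75 × 0.6 × 58 × 1 × 25 = 652.5 kips.
Governing: weld metal.

φR_n ≈ 418 kips (weld metal governs)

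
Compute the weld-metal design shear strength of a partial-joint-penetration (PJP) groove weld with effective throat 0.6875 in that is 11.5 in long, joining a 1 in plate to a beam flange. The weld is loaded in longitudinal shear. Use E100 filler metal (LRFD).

φR_n ≈ 356 kips

E100XX → F_EXX = 100 ksi.
Effective throat (given) t_e = 0.6875 in.
A_we = 0.6875 × 11.5 = 7.906 in².
F_nw = 0.6 F_EXX = 60 ksi.
φR_n = 0.75 × 60 × 7.906 = 355.8 kips.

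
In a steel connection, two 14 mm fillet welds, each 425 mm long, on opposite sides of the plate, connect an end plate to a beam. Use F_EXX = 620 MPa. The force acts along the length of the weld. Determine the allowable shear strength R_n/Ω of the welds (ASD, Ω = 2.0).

R_n/Ω ≈ 1560 kN

Effective throat t_e = 0.707 × 14 = 9.898 mm.
Total length L = 850 mm; A_we = 9.898 × 850 = 8413 mm².
F_nw = 0.6 F_EXX = 0.6 × 620 = 372 MPa.
R_n = 372 × 8413 × 10⁻³ = 3130 kN; R_n/Ω = 3130/2.0 = 1565 kN.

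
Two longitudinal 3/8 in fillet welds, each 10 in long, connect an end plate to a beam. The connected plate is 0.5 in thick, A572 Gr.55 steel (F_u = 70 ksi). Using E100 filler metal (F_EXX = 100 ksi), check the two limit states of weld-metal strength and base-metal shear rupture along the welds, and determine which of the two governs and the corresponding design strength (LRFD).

t_e = 0.707 × 0.375 = 0.2651 in; L = 20 in.
Weld metal: φR_n = 0.75 × 0.6 × 100 × 0.2651 × 20 = 238.6 kips.
Base metal (shear rupture): φR_n = 0.75 × 0.6 × 70 × 0.5 × 20 = 315 kips.
Governing: weld metal.

φR_n ≈ 239 kips (weld metal governs)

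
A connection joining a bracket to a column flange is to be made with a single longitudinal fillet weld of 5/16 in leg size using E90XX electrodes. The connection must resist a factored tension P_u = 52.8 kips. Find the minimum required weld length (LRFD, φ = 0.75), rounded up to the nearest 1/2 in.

L = 6 in

E90XX → F_EXX = 90 ksi.
Throat t_e = 0.707 × 0.3125 = 0.2209 in.
φr_n = 0.75 × 0.6 × 90 × 0.2209 = 8.948 kips/in.
L_req = P_u / φr_n = 52.8 / 8.948 = 5.901 in total.
Round up → use L = 6 in.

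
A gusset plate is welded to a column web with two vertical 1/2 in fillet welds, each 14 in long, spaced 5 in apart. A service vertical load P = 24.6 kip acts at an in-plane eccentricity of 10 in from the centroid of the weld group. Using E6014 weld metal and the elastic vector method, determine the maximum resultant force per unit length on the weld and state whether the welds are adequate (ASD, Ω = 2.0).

f_max ≈ 3.29 kip/in; adequate

E60XX → F_EXX = 60 ksi.
Total weld length L_w = 28 in. Treat welds as unit-width lines.
Polar moment about centroid: J = 2[d³/12 + d(b/2)²] = 2[14³/12 + 14×2.5²] = 632.3 in³.
Direct shear f_v = P/L_w = 24.6 / 28 = 0.8786 kip/in (vertical).
Torsion M = P·e = 24.6 × 10 = 246 kip·in.
Critical point at (x, y) = (2.5, 7) from centroid. f_tx = M·y/J = 2.723 kip/in; f_ty = M·x/J = 0.9726 kip/in.
Resultant f_max = √[f_tx² + (f_v + f_ty)²] = √[2.723² + (0.8786 + 0.9726)²] = 3.293 kip/in.
Capacity per unit length: r_n/Ω = (1/2.0) × 0.6 × 60 × (0.707 × 0.5) = 6.363 kip/in.
3.293 ≤ 6.363 → adequate.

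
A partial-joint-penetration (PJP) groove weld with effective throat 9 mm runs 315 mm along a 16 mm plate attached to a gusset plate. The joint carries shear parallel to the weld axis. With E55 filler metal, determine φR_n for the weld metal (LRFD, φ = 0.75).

φR_n ≈ 702 kN

E55XX → F_EXX = 550 MPa.
Effective throat (given) t_e = 9 mm.
A_we = 9 × 315 = 2835 mm².
F_nw = 0.6 F_EXX = 330 MPa.
φR_n = 0.75 × 330 × 2835 × 10⁻³ = 701.7 kN.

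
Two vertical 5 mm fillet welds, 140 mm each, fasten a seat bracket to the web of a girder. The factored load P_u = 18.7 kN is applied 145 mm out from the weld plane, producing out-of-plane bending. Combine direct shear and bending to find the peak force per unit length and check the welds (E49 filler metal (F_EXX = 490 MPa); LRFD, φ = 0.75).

L_w = 2 × 140 = 280 mm; section modulus (unit throat) S = 2 × L²/6 = 6533 mm².
Direct shear f_v = P/L_w = 18.7×10³/280 = 66.79 N/mm.
Moment M = P × e = 18.7×10³ × 145 = 2711500 N·mm; bending f_b = M/S = 415 N/mm.
f_max = √(f_v² + f_b²) = √(66.79² + 415²) = 420.4 N/mm.
φr_n = 0.75 × 0.6 × 490 × (0.707 × 5) = 779.5 N/mm → adequate.

f_max ≈ 420 N/mm; adequate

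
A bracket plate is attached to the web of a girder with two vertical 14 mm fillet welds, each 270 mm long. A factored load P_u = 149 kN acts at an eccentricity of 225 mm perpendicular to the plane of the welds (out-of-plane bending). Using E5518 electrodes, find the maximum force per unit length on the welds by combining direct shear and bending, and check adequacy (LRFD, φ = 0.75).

E55XX → F_EXX = 550 MPa.
L_w = 2 × 270 = 540 mm; section modulus (unit throat) S = 2 × L²/6 = 24300 mm².
Direct shear f_v = P/L_w = 149×10³/540 = 275.9 N/mm.
Moment M = P × e = 149×10³ × 225 = 33525000 N·mm; bending f_b = M/S = 1380 N/mm.
f_max = √(f_v² + f_b²) = √(275.9² + 1380²) = 1407 N/mm.
φr_n = 0.75 × 0.6 × 550 × (0.707 × 14) = 2450 N/mm → adequate.

f_max ≈ 1410 N/mm; adequate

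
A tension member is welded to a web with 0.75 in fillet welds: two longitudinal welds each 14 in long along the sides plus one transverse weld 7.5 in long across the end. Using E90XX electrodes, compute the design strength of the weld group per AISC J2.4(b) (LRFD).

φR_n ≈ 762 kips

E90XX → F_EXX = 90 ksi.
t_e = 0.707 × 0.75 = 0.5302 in.
R_nwl = 0.6 × 90 × 0.5302 × 28 = 801.7 kips (longitudinal, 2 welds).
R_nwt = 0.6 × 90 × 0.5302 × 7.5 = 214.8 kips (transverse, base value).
(i) R_nwl + R_nwt = 1016 kips; (ii) 0.85 R_nwl + 1.5 R_nwt = 1004 kips.
R_n = max = 1016 kips [governs: (i)]; φR_n = 762.4 kips.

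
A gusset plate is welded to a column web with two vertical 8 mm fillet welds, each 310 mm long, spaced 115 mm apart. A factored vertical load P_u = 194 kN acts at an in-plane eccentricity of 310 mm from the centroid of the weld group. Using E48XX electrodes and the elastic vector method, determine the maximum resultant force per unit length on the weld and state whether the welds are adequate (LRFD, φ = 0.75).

f_max ≈ 1550 N/mm; NOT adequate

E48XX → F_EXX = 480 MPa.
Total weld length L_w = 620 mm. Treat welds as unit-width lines.
Polar moment about centroid: J = 2[d³/12 + d(b/2)²] = 2[310³/12 + 310×57.5²] = 7015000 mm³.
Direct shear f_v = P/L_w = 194×10³ / 620 = 312.9 N/mm (vertical).
Torsion M = P·e = 194×10³ × 310 = 60140000 N·mm.
Critical point at (x, y) = (57.5, 155) from centroid. f_tx = M·y/J = 1329 N/mm; f_ty = M·x/J = 492.9 N/mm.
Resultant f_max = √[f_tx² + (f_v + f_ty)²] = √[1329² + (312.9 + 492.9)²] = 1554 N/mm.
Capacity per unit length: φr_n = 0.75 × 0.6 × 480 × (0.707 × 8) = 1222 N/mm.
1554 > 1222 → NOT adequate.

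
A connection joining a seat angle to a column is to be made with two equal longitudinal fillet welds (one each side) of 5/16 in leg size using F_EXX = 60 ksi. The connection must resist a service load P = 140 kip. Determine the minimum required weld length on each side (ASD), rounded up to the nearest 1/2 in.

Throat t_e = 0.707 × 0.3125 = 0.2209 in.
r_n/Ω = (0.6 × 60 × 0.2209) / 2.0 = 3.977 kip/in.
L_req = P / (r_n/Ω) = 140 / 3.977 = 35.2 in total.
Per side: 35.2 / 2 = 17.6 in.
Round up → use L = 18 in on each side.

L = 18 in on each side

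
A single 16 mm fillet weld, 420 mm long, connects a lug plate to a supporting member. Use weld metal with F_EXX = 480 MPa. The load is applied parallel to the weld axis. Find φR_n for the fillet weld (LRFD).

Effective throat t_e = 0.707 × 16 = 11.31 mm.
Total length L = 420 mm; A_we = 11.31 × 420 = 4751 mm².
F_nw = 0.6 F_EXX = 0.6 × 480 = 288 MPa.
φR_n = 0.75 × 288 × 4751 × 10⁻³ = 1026 kN.

φR_n ≈ 1030 kN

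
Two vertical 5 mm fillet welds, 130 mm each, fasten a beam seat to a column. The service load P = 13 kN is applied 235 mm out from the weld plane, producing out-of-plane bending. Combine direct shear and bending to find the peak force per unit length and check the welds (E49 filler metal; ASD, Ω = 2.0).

E49XX → F_EXX = 490 MPa.
L_w = 2 × 130 = 260 mm; section modulus (unit throat) S = 2 × L²/6 = 5633 mm².
Direct shear f_v = P/L_w = 13×10³/260 = 50 N/mm.
Moment M = P × e = 13×10³ × 235 = 3055000 N·mm; bending f_b = M/S = 542.3 N/mm.
f_max = √(f_v² + f_b²) = √(50² + 542.3²) = 544.6 N/mm.
r_n/Ω = (1/2.0) × 0.6 × 490 × (0.707 × 5) = 519.6 N/mm → NOT adequate.

f_max ≈ 545 N/mm; NOT adequate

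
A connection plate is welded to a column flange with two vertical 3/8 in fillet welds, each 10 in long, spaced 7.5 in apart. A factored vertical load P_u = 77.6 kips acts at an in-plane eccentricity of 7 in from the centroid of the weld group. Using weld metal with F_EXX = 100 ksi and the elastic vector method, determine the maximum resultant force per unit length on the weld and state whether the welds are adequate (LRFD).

Total weld length L_w = 20 in. Treat welds as unit-width lines.
Polar moment about centroid: J = 2[d³/12 + d(b/2)²] = 2[10³/12 + 10×3.75²] = 447.9 in³.
Direct shear f_v = P/L_w = 77.6 / 20 = 3.88 kip/in (vertical).
Torsion M = P·e = 77.6 × 7 = 543.2 kip·in.
Critical point at (x, y) = (3.75, 5) from centroid. f_tx = M·y/J = 6.064 kip/in; f_ty = M·x/J = 4.548 kip/in.
Resultant f_max = √[f_tx² + (f_v + f_ty)²] = √[6.064² + (3.88 + 4.548)²] = 10.38 kip/in.
Capacity per unit length: φr_n = 0.75 × 0.6 × 100 × (0.707 × 0.375) = 11.93 kip/in.
10.38 ≤ 11.93 → adequate.

f_max ≈ 10.4 kip/in; adequate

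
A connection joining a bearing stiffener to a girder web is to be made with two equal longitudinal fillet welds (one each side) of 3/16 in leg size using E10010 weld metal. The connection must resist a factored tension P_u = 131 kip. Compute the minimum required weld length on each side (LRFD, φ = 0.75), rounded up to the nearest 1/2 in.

E100XX → F_EXX = 100 ksi.
Throat t_e = 0.707 × 0.1875 = 0.1326 in.
φr_n = 0.75 × 0.6 × 100 × 0.1326 = 5.965 kip/in.
L_req = P_u / φr_n = 131 / 5.965 = 21.96 in total.
Per side: 21.96 / 2 = 10.98 in.
Round up → use L = 11 in on each side.

L = 11 in on each side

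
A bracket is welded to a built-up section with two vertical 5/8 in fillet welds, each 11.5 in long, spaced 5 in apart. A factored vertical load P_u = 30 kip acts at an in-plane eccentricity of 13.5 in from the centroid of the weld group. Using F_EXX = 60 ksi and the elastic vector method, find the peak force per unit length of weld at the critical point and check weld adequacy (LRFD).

Total weld length L_w = 23 in. Treat welds as unit-width lines.
Polar moment about centroid: J = 2[d³/12 + d(b/2)²] = 2[11.5³/12 + 11.5×2.5²] = 397.2 in³.
Direct shear f_v = P/L_w = 30 / 23 = 1.304 kip/in (vertical).
Torsion M = P·e = 30 × 13.5 = 405 kip·in.
Critical point at (x, y) = (2.5, 5.75) from centroid. f_tx = M·y/J = 5.862 kip/in; f_ty = M·x/J = 2.549 kip/in.
Resultant f_max = √[f_tx² + (f_v + f_ty)²] = √[5.862² + (1.304 + 2.549)²] = 7.015 kip/in.
Capacity per unit length: φr_n = 0.75 × 0.6 × 60 × (0.707 × 0.625) = 11.93 kip/in.
7.015 ≤ 11.93 → adequate.

f_max ≈ 7.02 kip/in; adequate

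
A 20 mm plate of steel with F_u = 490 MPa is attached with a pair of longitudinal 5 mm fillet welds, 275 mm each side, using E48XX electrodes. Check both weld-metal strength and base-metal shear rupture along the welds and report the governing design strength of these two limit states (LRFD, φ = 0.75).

E48XX → F_EXX = 480 MPa.
t_e = 0.707 × 5 = 3.535 mm; L = 550 mm.
Weld metal: φR_n = 0.75 × 0.6 × 480 × 3.535 × 550 × 10⁻³ = 420 kN.
Base metal (shear rupture): φR_n = 0.75 × 0.6 × 490 × 20 × 550 × 10⁻³ = 2426 kN.
Governing: weld metal.

φR_n ≈ 420 kN (weld metal governs)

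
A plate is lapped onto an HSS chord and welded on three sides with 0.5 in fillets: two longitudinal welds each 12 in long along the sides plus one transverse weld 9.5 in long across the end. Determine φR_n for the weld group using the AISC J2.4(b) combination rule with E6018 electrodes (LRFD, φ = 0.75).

φR_n ≈ 331 kips

E60XX → F_EXX = 60 ksi.
t_e = 0.707 × 0.5 = 0.3535 in.
R_nwl = 0.6 × 60 × 0.3535 × 24 = 305.4 kips (longitudinal, 2 welds).
R_nwt = 0.6 × 60 × 0.3535 × 9.5 = 120.9 kips (transverse, base value).
(i) R_nwl + R_nwt = 426.3 kips; (ii) 0.85 R_nwl + 1.5 R_nwt = 441 kips.
R_n = max = 441 kips [governs: (ii)]; φR_n = 330.7 kips.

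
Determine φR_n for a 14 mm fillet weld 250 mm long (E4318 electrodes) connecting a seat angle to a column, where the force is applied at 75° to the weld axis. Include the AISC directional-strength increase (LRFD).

φR_n ≈ 706 kN

E43XX → F_EXX = 430 MPa.
t_e = 0.707 × 14 = 9.898 mm; A_we = 9.898 × 250 = 2474 mm².
Directional factor: 1.0 + 0.5 sin^1.5(75°) = 1.475.
F_nw = 0.6 × 430 × 1.475 = 380.5 MPa.
φR_n = 0.75 × 380.5 × 2474 × 10⁻³ = 706.1 kN.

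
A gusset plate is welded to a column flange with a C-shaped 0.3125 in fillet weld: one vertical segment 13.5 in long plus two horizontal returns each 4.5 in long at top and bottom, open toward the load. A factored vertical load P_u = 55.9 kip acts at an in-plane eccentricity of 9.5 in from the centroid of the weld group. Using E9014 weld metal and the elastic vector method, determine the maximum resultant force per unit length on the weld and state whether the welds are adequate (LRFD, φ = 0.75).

E90XX → F_EXX = 90 ksi.
Total weld length L_w = 22.5 in. Treat welds as unit-width lines.
Centroid: x̄ = 2×4.5×2.25 / 22.5 = 0.9 in from the vertical weld.
Polar moment about centroid: J = I_x + I_y = [13.5³/12 + 2×4.5×6.75²] + [13.5×0.9² + 2(4.5³/12 + 4.5×1.35²)] = 657.6 in³.
Direct shear f_v = P/L_w = 55.9 / 22.5 = 2.484 kip/in (vertical).
Torsion M = P·e = 55.9 × 9.5 = 531.05 kip·in.
Critical point at (x, y) = (3.6, 6.75) from centroid. f_tx = M·y/J = 5.451 kip/in; f_ty = M·x/J = 2.907 kip/in.
Resultant f_max = √[f_tx² + (f_v + f_ty)²] = √[5.451² + (2.484 + 2.907)²] = 7.667 kip/in.
Capacity per unit length: φr_n = 0.75 × 0.6 × 90 × (0.707 × 0.3125) = 8.948 kip/in.
7.667 ≤ 8.948 → adequate.

f_max ≈ 7.67 kip/in; adequate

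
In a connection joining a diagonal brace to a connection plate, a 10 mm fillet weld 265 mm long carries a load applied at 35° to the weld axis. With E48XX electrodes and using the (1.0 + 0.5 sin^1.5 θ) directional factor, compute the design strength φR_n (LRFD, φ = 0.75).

φR_n ≈ 493 kN

E48XX → F_EXX = 480 MPa.
t_e = 0.707 × 10 = 7.07 mm; A_we = 7.07 × 265 = 1874 mm².
Directional factor: 1.0 + 0.5 sin^1.5(35°) = 1.217.
F_nw = 0.6 × 480 × 1.217 = 350.6 MPa.
φR_n = 0.75 × 350.6 × 1874 × 10⁻³ = 492.6 kN.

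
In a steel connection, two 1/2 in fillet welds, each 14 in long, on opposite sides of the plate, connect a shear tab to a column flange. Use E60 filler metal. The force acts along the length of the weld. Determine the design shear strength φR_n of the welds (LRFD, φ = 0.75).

E60XX → F_EXX = 60 ksi.
Effective throat t_e = 0.707 × 0.5 = 0.3535 in.
Total length L = 28 in; A_we = 0.3535 × 28 = 9.898 in².
F_nw = 0.6 F_EXX = 0.6 × 60 = 36 ksi.
φR_n = 0.75 × 36 × 9.898 = 267.2 kips.

φR_n ≈ 267 kips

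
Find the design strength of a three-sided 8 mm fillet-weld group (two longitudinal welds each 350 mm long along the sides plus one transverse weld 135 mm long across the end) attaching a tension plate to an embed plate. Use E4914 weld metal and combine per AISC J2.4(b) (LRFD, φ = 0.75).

φR_n ≈ 1040 kN

E49XX → F_EXX = 490 MPa.
t_e = 0.707 × 8 = 5.656 mm.
R_nwl = 0.6 × 490 × 5.656 × 700 × 10⁻³ = 1164 kN (longitudinal, 2 welds).
R_nwt = 0.6 × 490 × 5.656 × 135 × 10⁻³ = 224.5 kN (transverse, base value).
(i) R_nwl + R_nwt = 1388 kN; (ii) 0.85 R_nwl + 1.5 R_nwt = 1326 kN.
R_n = max = 1388 kN [governs: (i)]; φR_n = 1041 kN.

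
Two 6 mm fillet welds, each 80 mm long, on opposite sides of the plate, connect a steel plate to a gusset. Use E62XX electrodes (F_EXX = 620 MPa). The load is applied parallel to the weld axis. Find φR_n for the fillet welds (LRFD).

Effective throat t_e = 0.707 × 6 = 4.242 mm.
Total length L = 160 mm; A_we = 4.242 × 160 = 678.7 mm².
F_nw = 0.6 F_EXX = 0.6 × 620 = 372 MPa.
φR_n = 0.75 × 372 × 678.7 × 10⁻³ = 189.4 kN.

φR_n ≈ 189 kN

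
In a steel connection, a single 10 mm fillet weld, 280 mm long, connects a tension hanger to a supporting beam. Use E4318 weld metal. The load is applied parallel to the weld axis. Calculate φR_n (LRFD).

E43XX → F_EXX = 430 MPa.
Effective throat t_e = 0.707 × 10 = 7.07 mm.
Total length L = 280 mm; A_we = 7.07 × 280 = 1980 mm².
F_nw = 0.6 F_EXX = 0.6 × 430 = 258 MPa.
φR_n = 0.75 × 258 × 1980 × 10⁻³ = 383.1 kN.

φR_n ≈ 383 kN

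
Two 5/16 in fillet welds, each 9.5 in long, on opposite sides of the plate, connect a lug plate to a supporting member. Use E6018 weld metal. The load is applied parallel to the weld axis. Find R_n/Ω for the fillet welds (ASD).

R_n/Ω ≈ 75.6 kips

E60XX → F_EXX = 60 ksi.
Effective throat t_e = 0.707 × 0.3125 = 0.2209 in.
Total length L = 19 in; A_we = 0.2209 × 19 = 4.198 in².
F_nw = 0.6 F_EXX = 0.6 × 60 = 36 ksi.
R_n = 36 × 4.198 = 151.1 kips; R_n/Ω = 151.1/2.0 = 75.56 kips.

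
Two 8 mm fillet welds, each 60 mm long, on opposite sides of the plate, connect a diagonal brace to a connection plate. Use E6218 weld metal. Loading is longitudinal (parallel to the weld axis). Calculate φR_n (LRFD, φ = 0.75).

E62XX → F_EXX = 620 MPa.
Effective throat t_e = 0.707 × 8 = 5.656 mm.
Total length L = 120 mm; A_we = 5.656 × 120 = 678.7 mm².
F_nw = 0.6 F_EXX = 0.6 × 620 = 372 MPa.
φR_n = 0.75 × 372 × 678.7 × 10⁻³ = 189.4 kN.

φR_n ≈ 189 kN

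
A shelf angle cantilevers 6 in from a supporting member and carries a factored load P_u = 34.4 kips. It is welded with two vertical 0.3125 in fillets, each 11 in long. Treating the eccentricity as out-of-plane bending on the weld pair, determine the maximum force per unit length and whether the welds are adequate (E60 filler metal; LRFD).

E60XX → F_EXX = 60 ksi.
L_w = 2 × 11 = 22 in; section modulus (unit throat) S = 2 × L²/6 = 40.33 in².
Direct shear f_v = P/L_w = 34.4/22 = 1.564 kip/in.
Moment M = P × e = 34.4 × 6 = 206.4 kip·in; bending f_b = M/S = 5.117 kip/in.
f_max = √(f_v² + f_b²) = √(1.564² + 5.117²) = 5.351 kip/in.
φr_n = 0.75 × 0.6 × 60 × (0.707 × 0.3125) = 5.965 kip/in → adequate.

f_max ≈ 5.35 kip/in; adequate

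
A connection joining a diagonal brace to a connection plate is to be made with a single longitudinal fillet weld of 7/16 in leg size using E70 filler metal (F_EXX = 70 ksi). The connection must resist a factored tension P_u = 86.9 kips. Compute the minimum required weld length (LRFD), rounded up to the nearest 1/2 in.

Throat t_e = 0.707 × 0.4375 = 0.3093 in.
φr_n = 0.75 × 0.6 × 70 × 0.3093 = 9.743 kips/in.
L_req = P_u / φr_n = 86.9 / 9.743 = 8.919 in total.
Round up → use L = 9 in.

L = 9 in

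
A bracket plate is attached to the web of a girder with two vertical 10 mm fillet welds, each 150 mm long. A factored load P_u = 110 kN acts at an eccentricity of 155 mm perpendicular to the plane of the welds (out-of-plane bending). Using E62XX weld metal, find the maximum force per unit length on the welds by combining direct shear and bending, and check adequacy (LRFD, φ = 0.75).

E62XX → F_EXX = 620 MPa.
L_w = 2 × 150 = 300 mm; section modulus (unit throat) S = 2 × L²/6 = 7500 mm².
Direct shear f_v = P/L_w = 110×10³/300 = 366.7 N/mm.
Moment M = P × e = 110×10³ × 155 = 17050000 N·mm; bending f_b = M/S = 2273 N/mm.
f_max = √(f_v² + f_b²) = √(366.7² + 2273²) = 2303 N/mm.
φr_n = 0.75 × 0.6 × 620 × (0.707 × 10) = 1973 N/mm → NOT adequate.

f_max ≈ 2300 N/mm; NOT adequate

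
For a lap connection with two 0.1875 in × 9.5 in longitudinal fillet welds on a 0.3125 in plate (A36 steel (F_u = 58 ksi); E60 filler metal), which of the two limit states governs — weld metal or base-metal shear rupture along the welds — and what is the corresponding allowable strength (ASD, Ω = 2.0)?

E60XX → F_EXX = 60 ksi.
t_e = 0.707 × 0.1875 = 0.1326 in; L = 19 in.
Weld metal: R_n/Ω = (1/2.0) × 0.6 × 60 × 0.1326 × 19 = 45.34 kip.
Base metal (shear rupture): R_n/Ω = (1/2.0) × 0.6 × 58 × 0.3125 × 19 = 103.3 kip.
Governing: weld metal.

R_n/Ω ≈ 45.3 kip (weld metal governs)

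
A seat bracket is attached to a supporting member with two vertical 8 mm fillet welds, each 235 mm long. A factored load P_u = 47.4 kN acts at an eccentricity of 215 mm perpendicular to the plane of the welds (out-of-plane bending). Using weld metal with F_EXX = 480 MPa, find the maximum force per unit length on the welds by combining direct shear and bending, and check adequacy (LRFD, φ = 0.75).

f_max ≈ 563 N/mm; adequate

L_w = 2 × 235 = 470 mm; section modulus (unit throat) S = 2 × L²/6 = 18410 mm².
Direct shear f_v = P/L_w = 47.4×10³/470 = 100.9 N/mm.
Moment M = P × e = 47.4×10³ × 215 = 10191000 N·mm; bending f_b = M/S = 553.6 N/mm.
f_max = √(f_v² + f_b²) = √(100.9² + 553.6²) = 562.7 N/mm.
φr_n = 0.75 × 0.6 × 480 × (0.707 × 8) = 1222 N/mm → adequate.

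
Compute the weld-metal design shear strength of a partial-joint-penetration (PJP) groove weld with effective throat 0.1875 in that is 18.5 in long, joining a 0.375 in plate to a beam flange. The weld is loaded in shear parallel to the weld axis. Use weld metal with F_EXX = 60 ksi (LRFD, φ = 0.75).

Effective throat (given) t_e = 0.1875 in.
A_we = 0.1875 × 18.5 = 3.469 in².
F_nw = 0.6 F_EXX = 36 ksi.
φR_n = 0.75 × 36 × 3.469 = 93.66 kips.

φR_n ≈ 93.7 kips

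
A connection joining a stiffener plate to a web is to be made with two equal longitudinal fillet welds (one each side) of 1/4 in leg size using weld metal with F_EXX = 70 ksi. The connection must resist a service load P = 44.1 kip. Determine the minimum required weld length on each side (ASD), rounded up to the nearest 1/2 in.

Throat t_e = 0.707 × 0.25 = 0.1767 in.
r_n/Ω = (0.6 × 70 × 0.1767) / 2.0 = 3.712 kip/in.
L_req = P / (r_n/Ω) = 44.1 / 3.712 = 11.88 in total.
Per side: 11.88 / 2 = 5.941 in.
Round up → use L = 6 in on each side.

L = 6 in on each side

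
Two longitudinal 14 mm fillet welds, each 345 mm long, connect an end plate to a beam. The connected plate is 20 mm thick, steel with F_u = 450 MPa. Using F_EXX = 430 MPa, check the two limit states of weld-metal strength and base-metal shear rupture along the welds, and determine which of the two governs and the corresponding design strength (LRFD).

φR_n ≈ 1320 kN (weld metal governs)

t_e = 0.707 × 14 = 9.898 mm; L = 690 mm.
Weld metal: φR_n = 0.75 × 0.6 × 430 × 9.898 × 690 × 10⁻³ = 1322 kN.
Base metal (shear rupture): φR_n = 0.75 × 0.6 × 450 × 20 × 690 × 10⁻³ = 2794 kN.
Governing: weld metal.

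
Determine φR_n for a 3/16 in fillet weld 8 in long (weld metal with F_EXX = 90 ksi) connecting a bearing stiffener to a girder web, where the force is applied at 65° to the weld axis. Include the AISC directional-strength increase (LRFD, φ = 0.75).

t_e = 0.707 × 0.1875 = 0.1326 in; A_we = 0.1326 × 8 = 1.06 in².
Directional factor: 1.0 + 0.5 sin^1.5(65°) = 1.431.
F_nw = 0.6 × 90 × 1.431 = 77.3 ksi.
φR_n = 0.75 × 77.3 × 1.06 = 61.48 kip.

φR_n ≈ 61.5 kip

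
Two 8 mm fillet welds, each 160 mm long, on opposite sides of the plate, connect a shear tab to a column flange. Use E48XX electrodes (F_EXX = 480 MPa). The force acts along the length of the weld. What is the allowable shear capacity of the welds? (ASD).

R_n/Ω ≈ 261 kN

Effective throat t_e = 0.707 × 8 = 5.656 mm.
Total length L = 320 mm; A_we = 5.656 × 320 = 1810 mm².
F_nw = 0.6 F_EXX = 0.6 × 480 = 288 MPa.
R_n = 288 × 1810 × 10⁻³ = 521.3 kN; R_n/Ω = 521.3/2.0 = 260.6 kN.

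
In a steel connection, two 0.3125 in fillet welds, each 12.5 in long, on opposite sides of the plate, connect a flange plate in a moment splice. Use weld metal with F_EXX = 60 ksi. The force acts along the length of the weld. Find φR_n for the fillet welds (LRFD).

Effective throat t_e = 0.707 × 0.3125 = 0.2209 in.
Total length L = 25 in; A_we = 0.2209 × 25 = 5.523 in².
F_nw = 0.6 F_EXX = 0.6 × 60 = 36 ksi.
φR_n = 0.75 × 36 × 5.523 = 149.1 kip.

φR_n ≈ 149 kip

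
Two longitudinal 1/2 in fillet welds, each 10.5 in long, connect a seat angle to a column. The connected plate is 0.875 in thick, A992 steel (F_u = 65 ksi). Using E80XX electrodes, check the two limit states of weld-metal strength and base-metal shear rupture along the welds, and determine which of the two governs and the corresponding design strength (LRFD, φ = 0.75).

E80XX → F_EXX = 80 ksi.
t_e = 0.707 × 0.5 = 0.3535 in; L = 21 in.
Weld metal: φR_n = 0.75 × 0.6 × 80 × 0.3535 × 21 = 267.2 kip.
Base metal (shear rupture): φR_n = 0.75 × 0.6 × 65 × 0.875 × 21 = 537.5 kip.
Governing: weld metal.

φR_n ≈ 267 kip (weld metal governs)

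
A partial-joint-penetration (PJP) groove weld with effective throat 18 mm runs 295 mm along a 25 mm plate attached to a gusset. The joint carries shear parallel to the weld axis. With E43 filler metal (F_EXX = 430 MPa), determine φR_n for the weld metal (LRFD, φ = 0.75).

Effective throat (given) t_e = 18 mm.
A_we = 18 × 295 = 5310 mm².
F_nw = 0.6 F_EXX = 258 MPa.
φR_n = 0.75 × 258 × 5310 × 10⁻³ = 1027 kN.

φR_n ≈ 1030 kN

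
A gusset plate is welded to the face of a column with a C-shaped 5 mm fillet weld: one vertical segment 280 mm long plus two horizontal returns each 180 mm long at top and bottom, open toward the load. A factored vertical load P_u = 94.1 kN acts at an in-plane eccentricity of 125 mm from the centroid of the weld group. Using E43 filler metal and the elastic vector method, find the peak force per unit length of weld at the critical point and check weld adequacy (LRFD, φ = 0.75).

f_max ≈ 320 N/mm; adequate

E43XX → F_EXX = 430 MPa.
Total weld length L_w = 640 mm. Treat welds as unit-width lines.
Centroid: x̄ = 2×180×90 / 640 = 50.62 mm from the vertical weld.
Polar moment about centroid: J = I_x + I_y = [280³/12 + 2×180×140²] + [280×50.62² + 2(180³/12 + 180×39.38²)] = 11130000 mm³.
Direct shear f_v = P/L_w = 94.1×10³ / 640 = 147 N/mm (vertical).
Torsion M = P·e = 94.1×10³ × 125 = 11762000 N·mm.
Critical point at (x, y) = (129.4, 140) from centroid. f_tx = M·y/J = 147.9 N/mm; f_ty = M·x/J = 136.7 N/mm.
Resultant f_max = √[f_tx² + (f_v + f_ty)²] = √[147.9² + (147 + 136.7)²] = 320 N/mm.
Capacity per unit length: φr_n = 0.75 × 0.6 × 430 × (0.707 × 5) = 684 N/mm.
320 ≤ 684 → adequate.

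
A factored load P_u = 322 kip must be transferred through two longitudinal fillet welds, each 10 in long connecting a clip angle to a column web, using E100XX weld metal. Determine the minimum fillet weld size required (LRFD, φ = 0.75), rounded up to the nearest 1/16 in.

E100XX → F_EXX = 100 ksi.
Total weld length L = 20 in.
Required throat t_e = P_u / (φ × 0.6 F_EXX × L) = 322 / (0.75 × 0.6 × 100 × 20) = 0.3578 in.
Required leg w = t_e / 0.707 = 0.5061 in → use 9/16 in.

w = 9/16 in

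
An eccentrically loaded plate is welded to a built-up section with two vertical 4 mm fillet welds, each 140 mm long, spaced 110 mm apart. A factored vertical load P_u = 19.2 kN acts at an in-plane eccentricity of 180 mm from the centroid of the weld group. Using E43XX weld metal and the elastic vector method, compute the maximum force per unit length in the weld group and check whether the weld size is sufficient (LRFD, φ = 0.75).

E43XX → F_EXX = 430 MPa.
Total weld length L_w = 280 mm. Treat welds as unit-width lines.
Polar moment about centroid: J = 2[d³/12 + d(b/2)²] = 2[140³/12 + 140×55²] = 1304000 mm³.
Direct shear f_v = P/L_w = 19.2×10³ / 280 = 68.57 N/mm (vertical).
Torsion M = P·e = 19.2×10³ × 180 = 3456000 N·mm.
Critical point at (x, y) = (55, 70) from centroid. f_tx = M·y/J = 185.5 N/mm; f_ty = M·x/J = 145.7 N/mm.
Resultant f_max = √[f_tx² + (f_v + f_ty)²] = √[185.5² + (68.57 + 145.7)²] = 283.4 N/mm.
Capacity per unit length: φr_n = 0.75 × 0.6 × 430 × (0.707 × 4) = 547.2 N/mm.
283.4 ≤ 547.2 → adequate.

f_max ≈ 283 N/mm; adequate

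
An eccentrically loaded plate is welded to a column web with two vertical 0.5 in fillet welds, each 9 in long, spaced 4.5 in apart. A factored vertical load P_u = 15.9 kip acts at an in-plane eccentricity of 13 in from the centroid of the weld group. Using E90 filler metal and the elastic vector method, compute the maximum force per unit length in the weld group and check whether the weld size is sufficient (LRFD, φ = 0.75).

f_max ≈ 5.34 kip/in; adequate

E90XX → F_EXX = 90 ksi.
Total weld length L_w = 18 in. Treat welds as unit-width lines.
Polar moment about centroid: J = 2[d³/12 + d(b/2)²] = 2[9³/12 + 9×2.25²] = 212.6 in³.
Direct shear f_v = P/L_w = 15.9 / 18 = 0.8833 kip/in (vertical).
Torsion M = P·e = 15.9 × 13 = 206.7 kip·in.
Critical point at (x, y) = (2.25, 4.5) from centroid. f_tx = M·y/J = 4.375 kip/in; f_ty = M·x/J = 2.187 kip/in.
Resultant f_max = √[f_tx² + (f_v + f_ty)²] = √[4.375² + (0.8833 + 2.187)²] = 5.345 kip/in.
Capacity per unit length: φr_n = 0.75 × 0.6 × 90 × (0.707 × 0.5) = 14.32 kip/in.
5.345 ≤ 14.32 → adequate.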